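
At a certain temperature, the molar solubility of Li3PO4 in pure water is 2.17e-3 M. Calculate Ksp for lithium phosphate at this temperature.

Ksp ≈ 5.99e-10

Li3PO4(s) ⇌ 3 Li^+(aq) + PO4^3-(aq)
Let s = molar solubility. Then [Li^+] = 3s and [PO4^3-] = s.
Ksp = [Li^+]^3[PO4^3-]
So Ksp = (3s)^3 × s = 27s^4
Ksp = 27 × (2.17 × 10^-3)^4 = 5.99 x 10^-10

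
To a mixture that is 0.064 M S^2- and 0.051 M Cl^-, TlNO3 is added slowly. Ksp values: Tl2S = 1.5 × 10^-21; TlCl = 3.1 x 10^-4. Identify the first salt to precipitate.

Precipitation of each salt starts when its ion product equals its Ksp.
For Tl2S: 1.5 × 10^-21 = 0.064 × [Tl^+]^2  ⇒  [Tl^+] = 1.5 x 10^-10 M.
For TlCl: 3.1 x 10^-4 = 0.051 × [Tl^+]  ⇒  [Tl^+] = 6.1 × 10^-3 M.
The salt with the lower threshold [Tl^+] precipitates first: Tl2S.

Tl2S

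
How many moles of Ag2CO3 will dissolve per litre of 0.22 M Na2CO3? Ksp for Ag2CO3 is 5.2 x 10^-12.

Ag2CO3(s) ⇌ 2 Ag^+ + CO3^2-
Ksp = [Ag^+]^2[CO3^2-]
Let s be the molar solubility in this solution. [Ag^+] = 2s, [CO3^2-] = 0.22 + s ≈ 0.22 (common-ion effect: CO3^2- is already 0.22 M).
Ksp ≈ (2s)^2 × 0.22
s = 2.4 × 10^-6 M
Check: s = 2.4 × 10^-6 ≪ 0.22, so the approximation is valid.

2.4e-6 M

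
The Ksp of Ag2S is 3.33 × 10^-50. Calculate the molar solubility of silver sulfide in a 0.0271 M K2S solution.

5.54 x 10^-25 M

Ag2S(s) ⇌ 2 Ag^+ + S^2-
Ksp = [Ag^+]^2[S^2-]
If s mol/L dissolves here, [Ag^+] = 2s, [S^2-] = 0.0271 + s ≈ 0.0271 (common-ion effect: S^2- is already 0.0271 M).
Ksp ≈ (2s)^2 × 0.0271
s = 5.54 x 10^-25 M
Check: s = 5.5 × 10^-25 ≪ 0.0271, so the approximation is valid.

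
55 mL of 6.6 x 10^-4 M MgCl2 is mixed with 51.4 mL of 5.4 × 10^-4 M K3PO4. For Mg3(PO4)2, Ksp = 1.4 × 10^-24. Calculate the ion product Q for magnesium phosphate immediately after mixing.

Total volume = 55 + 51.4 = 106.4 mL.
[Mg^2+] = 6.6 x 10^-4 × (55/106.4) = 3.41 × 10^-4 M
[PO4^3-] = 5.4 × 10^-4 × (51.4/106.4) = 2.61 × 10^-4 M
Mg3(PO4)2(s) ⇌ 3 Mg^2+ + 2 PO4^3-, so Q = [Mg^2+]^3[PO4^3-]^2
Q = (3.41 × 10^-4)^3(2.61 x 10^-4)^2 = 2.7 × 10^-18
Q > Ksp, so Mg3(PO4)2 will precipitate.

2.7 × 10^-18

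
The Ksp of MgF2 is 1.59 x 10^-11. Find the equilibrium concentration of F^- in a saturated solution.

MgF2(s) <=> Mg^2+ + 2 F^-
Ksp = [Mg^2+][F^-]^2
Let s = molar solubility. Then [Mg^2+] = s and [F^-] = 2s.
So Ksp = s × (2s)^2 = 4s^3
Solving, s = (1.59 x 10^-11/4)^(1/3) = 1.584 × 10^-4 M
[F^-] = 2s = 3.17 × 10^-4 M

[F^-] = 3.17e-4 M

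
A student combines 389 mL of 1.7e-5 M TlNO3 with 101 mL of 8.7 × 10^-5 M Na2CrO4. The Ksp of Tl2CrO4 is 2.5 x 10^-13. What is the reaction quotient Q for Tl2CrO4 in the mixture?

Total volume = 389 + 101 = 490 mL.
[Tl^+] = 1.7 x 10^-5 × (389/490) = 1.35 x 10^-5 M
[CrO4^2-] = 8.7 × 10^-5 × (101/490) = 1.79 × 10^-5 M
Tl2CrO4(s) <=> 2 Tl^+(aq) + CrO4^2-(aq), so Q = [Tl^+]^2[CrO4^2-]
Q = (1.35 × 10^-5)^2(1.79 x 10^-5) = 3.3 x 10^-15
Q < Ksp, so no precipitate of Tl2CrO4 forms.

Q ≈ 3.3 × 10^-15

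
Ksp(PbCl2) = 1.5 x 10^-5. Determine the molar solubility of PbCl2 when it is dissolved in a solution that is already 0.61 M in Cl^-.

4.0 × 10^-5 M

PbCl2(s) <=> Pb^2+(aq) + 2 Cl^-(aq)
Ksp = [Pb^2+][Cl^-]^2
Let s = moles of PbCl2 that dissolve per litre. [Pb^2+] = s, [Cl^-] = 0.61 + 2s ≈ 0.61 (Ksp is small, so little additional dissolves).
Ksp ≈ s × (0.61)^2
s = 4.0 x 10^-5 M
Check: 2s = 8.1 x 10^-5 ≪ 0.61, so the approximation is valid.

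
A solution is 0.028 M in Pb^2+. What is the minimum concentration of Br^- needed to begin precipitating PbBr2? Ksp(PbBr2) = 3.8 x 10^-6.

[Br^-] = 1.2 × 10^-2 M

PbBr2(s) <=> Pb^2+(aq) + 2 Br^-(aq)
Ksp = [Pb^2+][Br^-]^2
Precipitation begins when Q = Ksp. With [Pb^2+] = 0.028 M:
3.8 x 10^-6 = (0.028) × [Br^-]^2
[Br^-] = (3.8 x 10^-6 / 2.8 x 10^-2)^(1/2) = 1.2 × 10^-2 M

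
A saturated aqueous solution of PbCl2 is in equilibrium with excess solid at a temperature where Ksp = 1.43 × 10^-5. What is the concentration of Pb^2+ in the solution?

[Pb^2+] ≈ 0.0153 M

PbCl2(s) ⇌ Pb^2+ + 2 Cl^-
Ksp = [Pb^2+][Cl^-]^2
With molar solubility s: [Pb^2+] = s, [Cl^-] = 2s.
So Ksp = s × (2s)^2 = 4s^3
s^3 = 1.43 × 10^-5 / 4, so s = 1.529 × 10^-2 M
[Pb^2+] = s = 1.53 × 10^-2 M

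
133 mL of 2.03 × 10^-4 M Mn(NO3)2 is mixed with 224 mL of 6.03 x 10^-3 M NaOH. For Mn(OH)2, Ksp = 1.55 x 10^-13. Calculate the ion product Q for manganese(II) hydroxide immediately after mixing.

Total volume = 133 + 224 = 357 mL.
[Mn^2+] = 2.03 × 10^-4 × (133/357) = 7.563 × 10^-5 M
[OH^-] = 6.03 × 10^-3 × (224/357) = 3.784 × 10^-3 M
Mn(OH)2(s) ⇌ Mn^2+ + 2 OH^-, so Q = [Mn^2+][OH^-]^2
Q = (7.563 × 10^-5)(3.784 x 10^-3)^2 = 1.08 × 10^-9
Q > Ksp, so Mn(OH)2 will precipitate.

1.08 × 10^-9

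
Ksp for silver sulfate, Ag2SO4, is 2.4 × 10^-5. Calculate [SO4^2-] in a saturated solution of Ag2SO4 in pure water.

1.8 × 10^-2 M

Ag2SO4(s) ⇌ 2 Ag^+(aq) + SO4^2-(aq)
Ksp = [Ag^+]^2[SO4^2-]
With molar solubility s: [Ag^+] = 2s, [SO4^2-] = s.
Ksp = (2s)^2s = 4s^3
s^3 = 2.4 × 10^-5 / 4, so s = 1.82 x 10^-2 M
[SO4^2-] = s = 1.8 × 10^-2 M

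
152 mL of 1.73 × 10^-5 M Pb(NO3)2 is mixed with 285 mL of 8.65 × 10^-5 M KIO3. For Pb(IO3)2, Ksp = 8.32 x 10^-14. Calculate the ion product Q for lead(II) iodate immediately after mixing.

Q ≈ 1.91e-14

Total volume = 152 + 285 = 437 mL.
[Pb^2+] = 1.73 x 10^-5 × (152/437) = 6.017 × 10^-6 M
[IO3^-] = 8.65 × 10^-5 × (285/437) = 5.641 x 10^-5 M
Pb(IO3)2(s) ⇌ Pb^2+(aq) + 2 IO3^-(aq), so Q = [Pb^2+][IO3^-]^2
Q = (6.017 × 10^-6)(5.641 × 10^-5)^2 = 1.91 x 10^-14
Q < Ksp, so no precipitate of Pb(IO3)2 forms.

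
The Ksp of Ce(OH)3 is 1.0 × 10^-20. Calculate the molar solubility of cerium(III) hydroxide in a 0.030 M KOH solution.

Ce(OH)3(s) ⇌ Ce^3+ + 3 OH^-
Ksp = [Ce^3+][OH^-]^3
Let s be the molar solubility in this solution. [Ce^3+] = s, [OH^-] = 0.030 + 3s ≈ 0.030 (since OH^- from KOH dominates).
Ksp ≈ s × (0.030)^3
s = 3.7 x 10^-16 M
Check: 3s = 1.1 x 10^-15 ≪ 0.030, so the approximation is valid.

s ≈ 3.7e-16 M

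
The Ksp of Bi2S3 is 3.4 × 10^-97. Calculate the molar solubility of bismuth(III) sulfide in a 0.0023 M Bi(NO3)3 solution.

Bi2S3(s) <=> 2 Bi^3+ + 3 S^2-
Ksp = [Bi^3+]^2[S^2-]^3
Let s = moles of Bi2S3 that dissolve per litre. [Bi^3+] = 0.0023 + 2s ≈ 0.0023, [S^2-] = 3s (common-ion effect: Bi^3+ is already 0.0023 M).
Ksp ≈ (0.0023)^2 × (3s)^3
s = 1.3 × 10^-31 M
Check: 2s = 2.7 x 10^-31 ≪ 0.0023, so the approximation is valid.

s ≈ 1.3 × 10^-31 M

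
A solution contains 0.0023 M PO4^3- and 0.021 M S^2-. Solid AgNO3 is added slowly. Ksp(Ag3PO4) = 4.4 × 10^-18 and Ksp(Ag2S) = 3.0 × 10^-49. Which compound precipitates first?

Each salt begins to precipitate when Q = Ksp, i.e. when [Ag^+] reaches its threshold.
For Ag3PO4: 4.4 × 10^-18 = 0.0023 × [Ag^+]^3  ⇒  [Ag^+] = 1.2 × 10^-5 M.
For Ag2S: 3.0 × 10^-49 = 0.021 × [Ag^+]^2  ⇒  [Ag^+] = 3.8 × 10^-24 M.
The salt with the lower threshold [Ag^+] precipitates first: Ag2S.

Ag2S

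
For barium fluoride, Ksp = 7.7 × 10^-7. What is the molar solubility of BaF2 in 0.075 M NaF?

BaF2(s) <=> Ba^2+(aq) + 2 F^-(aq)
Ksp = [Ba^2+][F^-]^2
If s mol/L dissolves here, [Ba^2+] = s, [F^-] = 0.075 + 2s ≈ 0.075 (Ksp is small, so little additional dissolves).
Ksp ≈ s × (0.075)^2
s = 1.4 x 10^-4 M
Check: 2s = 2.7 x 10^-4 ≪ 0.075, so the approximation is valid.

1.4 × 10^-4 M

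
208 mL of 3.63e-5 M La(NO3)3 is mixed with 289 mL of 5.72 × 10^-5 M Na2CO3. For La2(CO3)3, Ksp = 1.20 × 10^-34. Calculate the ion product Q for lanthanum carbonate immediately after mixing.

Total volume = 208 + 289 = 497 mL.
[La^3+] = 3.63 × 10^-5 × (208/497) = 1.519 × 10^-5 M
[CO3^2-] = 5.72 × 10^-5 × (289/497) = 3.326 × 10^-5 M
La2(CO3)3(s) <=> 2 La^3+(aq) + 3 CO3^2-(aq), so Q = [La^3+]^2[CO3^2-]^3
Q = (1.519 x 10^-5)^2(3.326 x 10^-5)^3 = 8.49 × 10^-24
Q > Ksp, so La2(CO3)3 will precipitate.

Q = 8.49e-24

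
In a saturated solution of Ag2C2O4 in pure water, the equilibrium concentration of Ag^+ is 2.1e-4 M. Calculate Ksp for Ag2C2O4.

Ksp = 4.6e-12

Ag2C2O4(s) <=> 2 Ag^+(aq) + C2O4^2-(aq)
Stoichiometry gives [C2O4^2-] = (1/2)[Ag^+] = 1.05 × 10^-4 M.
Ksp = [Ag^+]^2[C2O4^2-]
Ksp = (2.1 x 10^-4)^2 × 1.05 × 10^-4 = 4.6 × 10^-12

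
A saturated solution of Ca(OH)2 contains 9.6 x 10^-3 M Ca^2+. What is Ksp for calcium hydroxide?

Ca(OH)2(s) ⇌ Ca^2+ + 2 OH^-
Stoichiometry gives [OH^-] = (2/1)[Ca^2+] = 1.92 × 10^-2 M.
Ksp = [Ca^2+][OH^-]^2
Ksp = 9.6 × 10^-3 × (1.92 × 10^-2)^2 = 3.5 x 10^-6

Ksp = 3.5 x 10^-6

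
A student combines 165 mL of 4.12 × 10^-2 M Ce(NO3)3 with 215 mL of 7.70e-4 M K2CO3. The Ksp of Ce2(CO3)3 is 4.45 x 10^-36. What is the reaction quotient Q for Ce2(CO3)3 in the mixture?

Q = 2.65 x 10^-14

Total volume = 165 + 215 = 380 mL.
[Ce^3+] = 4.12 × 10^-2 × (165/380) = 1.789 × 10^-2 M
[CO3^2-] = 7.70 x 10^-4 × (215/380) = 4.357 × 10^-4 M
Ce2(CO3)3(s) <=> 2 Ce^3+ + 3 CO3^2-, so Q = [Ce^3+]^2[CO3^2-]^3
Q = (1.789 × 10^-2)^2(4.357 x 10^-4)^3 = 2.65 x 10^-14
Q > Ksp, so Ce2(CO3)3 will precipitate.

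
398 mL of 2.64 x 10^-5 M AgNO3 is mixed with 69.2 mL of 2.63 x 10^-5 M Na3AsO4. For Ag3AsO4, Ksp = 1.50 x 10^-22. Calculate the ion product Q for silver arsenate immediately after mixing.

Q = 4.43 × 10^-20

Total volume = 398 + 69.2 = 467.2 mL.
[Ag^+] = 2.64 x 10^-5 × (398/467.2) = 2.249 × 10^-5 M
[AsO4^3-] = 2.63 × 10^-5 × (69.2/467.2) = 3.895 × 10^-6 M
Ag3AsO4(s) ⇌ 3 Ag^+ + AsO4^3-, so Q = [Ag^+]^3[AsO4^3-]
Q = (2.249 x 10^-5)^3(3.895 x 10^-6) = 4.43 x 10^-20
Q > Ksp, so Ag3AsO4 will precipitate.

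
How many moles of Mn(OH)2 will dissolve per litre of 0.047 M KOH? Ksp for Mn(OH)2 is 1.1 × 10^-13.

Mn(OH)2(s) ⇌ Mn^2+ + 2 OH^-
Ksp = [Mn^2+][OH^-]^2
Let s = moles of Mn(OH)2 that dissolve per litre. [Mn^2+] = s, [OH^-] = 0.047 + 2s ≈ 0.047 (Ksp is small, so little additional dissolves).
Ksp ≈ s × (0.047)^2
s = 5.0 x 10^-11 M
Check: 2s = 1.0 × 10^-10 ≪ 0.047, so the approximation is valid.

5.0e-11 M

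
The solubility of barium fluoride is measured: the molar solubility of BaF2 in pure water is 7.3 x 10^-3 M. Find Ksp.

BaF2(s) ⇌ Ba^2+(aq) + 2 F^-(aq)
With molar solubility s: [Ba^2+] = s, [F^-] = 2s.
Ksp = [Ba^2+][F^-]^2
Substituting: Ksp = s(2s)^2 = 4s^3
Ksp = 4 × (7.3 × 10^-3)^3 = 1.6 × 10^-6

1.6e-6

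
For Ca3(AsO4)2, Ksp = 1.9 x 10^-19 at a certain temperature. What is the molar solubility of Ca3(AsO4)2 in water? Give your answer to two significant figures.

s ≈ 7.1e-5 M

Ca3(AsO4)2(s) ⇌ 3 Ca^2+(aq) + 2 AsO4^3-(aq)
Ksp = [Ca^2+]^3[AsO4^3-]^2
Let s = molar solubility. Then [Ca^2+] = 3s and [AsO4^3-] = 2s.
Substituting: Ksp = (3s)^3(2s)^2 = 108s^5
s = (1.9 x 10^-19 / 108)^(1/5) = 7.1 × 10^-5 M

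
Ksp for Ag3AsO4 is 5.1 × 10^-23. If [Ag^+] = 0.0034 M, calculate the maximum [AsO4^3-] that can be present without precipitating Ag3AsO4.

Ag3AsO4(s) <=> 3 Ag^+ + AsO4^3-
Ksp = [Ag^+]^3[AsO4^3-]
Precipitation begins when Q = Ksp. With [Ag^+] = 0.0034 M:
5.1 × 10^-23 = (0.0034)^3 × [AsO4^3-]
[AsO4^3-] = (5.1 × 10^-23 / 3.93 × 10^-8) = 1.3 × 10^-15 M

1.3 × 10^-15 M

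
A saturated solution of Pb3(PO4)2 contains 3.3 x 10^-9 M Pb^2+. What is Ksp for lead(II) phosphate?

Pb3(PO4)2(s) ⇌ 3 Pb^2+ + 2 PO4^3-
Stoichiometry gives [PO4^3-] = (2/3)[Pb^2+] = 2.20 x 10^-9 M.
Ksp = [Pb^2+]^3[PO4^3-]^2
Ksp = (3.3 × 10^-9)^3 × (2.20 x 10^-9)^2 = 1.7 × 10^-43

1.7 × 10^-43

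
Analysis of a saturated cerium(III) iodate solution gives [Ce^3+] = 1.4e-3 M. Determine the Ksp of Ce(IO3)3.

Ce(IO3)3(s) <=> Ce^3+ + 3 IO3^-
Stoichiometry gives [IO3^-] = (3/1)[Ce^3+] = 4.20 × 10^-3 M.
Ksp = [Ce^3+][IO3^-]^3
Ksp = 1.4 x 10^-3 × (4.20 x 10^-3)^3 = 1.0 × 10^-10

Ksp ≈ 1.0 × 10^-10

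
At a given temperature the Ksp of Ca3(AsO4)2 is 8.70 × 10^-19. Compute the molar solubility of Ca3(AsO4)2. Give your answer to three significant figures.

Ca3(AsO4)2(s) ⇌ 3 Ca^2+(aq) + 2 AsO4^3-(aq)
Ksp = [Ca^2+]^3[AsO4^3-]^2
With molar solubility s: [Ca^2+] = 3s, [AsO4^3-] = 2s.
Substituting: Ksp = (3s)^3(2s)^2 = 108s^5
s = (8.70 × 10^-19 / 108)^(1/5) = 9.58 × 10^-5 M

s ≈ 9.58 × 10^-5 M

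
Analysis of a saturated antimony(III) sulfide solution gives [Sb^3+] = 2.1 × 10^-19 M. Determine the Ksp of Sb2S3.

Ksp = 1.4 × 10^-93

Sb2S3(s) ⇌ 2 Sb^3+(aq) + 3 S^2-(aq)
Stoichiometry gives [S^2-] = (3/2)[Sb^3+] = 3.15 × 10^-19 M.
Ksp = [Sb^3+]^2[S^2-]^3
Ksp = (2.1 x 10^-19)^2 × (3.15 × 10^-19)^3 = 1.4 x 10^-93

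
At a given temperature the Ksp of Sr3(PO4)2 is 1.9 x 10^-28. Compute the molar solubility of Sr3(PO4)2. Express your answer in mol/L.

Sr3(PO4)2(s) ⇌ 3 Sr^2+ + 2 PO4^3-
Ksp = [Sr^2+]^3[PO4^3-]^2
If s mol/L of Sr3(PO4)2 dissolves, [Sr^2+] = 3s and [PO4^3-] = 2s.
Ksp = (3s)^3(2s)^2 = 108s^5
s^5 = 1.9 x 10^-28 / 108, so s = 1.1 × 10^-6 M

s ≈ 1.1 x 10^-6 M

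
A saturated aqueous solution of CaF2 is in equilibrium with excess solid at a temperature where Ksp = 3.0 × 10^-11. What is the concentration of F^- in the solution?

CaF2(s) ⇌ Ca^2+(aq) + 2 F^-(aq)
Ksp = [Ca^2+][F^-]^2
Let s = molar solubility. Then [Ca^2+] = s and [F^-] = 2s.
Ksp = s(2s)^2 = 4s^3
s^3 = 3.0 × 10^-11 / 4, so s = 1.96 × 10^-4 M
[F^-] = 2s = 3.9 x 10^-4 M

[F^-] ≈ 3.9 × 10^-4 M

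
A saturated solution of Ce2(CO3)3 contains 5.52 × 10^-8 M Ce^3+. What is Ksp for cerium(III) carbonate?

Ksp = 1.73 × 10^-36

Ce2(CO3)3(s) ⇌ 2 Ce^3+ + 3 CO3^2-
Stoichiometry gives [CO3^2-] = (3/2)[Ce^3+] = 8.280 × 10^-8 M.
Ksp = [Ce^3+]^2[CO3^2-]^3
Ksp = (5.52 × 10^-8)^2 × (8.280 x 10^-8)^3 = 1.73 x 10^-36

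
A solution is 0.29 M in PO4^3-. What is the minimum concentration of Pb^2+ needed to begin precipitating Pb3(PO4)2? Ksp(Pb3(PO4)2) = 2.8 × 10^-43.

Pb3(PO4)2(s) <=> 3 Pb^2+ + 2 PO4^3-
Ksp = [Pb^2+]^3[PO4^3-]^2
Precipitation begins when Q = Ksp. With [PO4^3-] = 0.29 M:
2.8 × 10^-43 = (0.29)^2 × [Pb^2+]^3
[Pb^2+] = (2.8 × 10^-43 / 8.41 × 10^-2)^(1/3) = 1.5 x 10^-14 M

1.5e-14 M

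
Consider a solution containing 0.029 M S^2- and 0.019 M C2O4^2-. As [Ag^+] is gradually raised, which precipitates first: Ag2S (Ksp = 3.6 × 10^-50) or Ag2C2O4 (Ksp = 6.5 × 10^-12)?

Each salt begins to precipitate when Q = Ksp, i.e. when [Ag^+] reaches its threshold.
For Ag2S: 3.6 × 10^-50 = 0.029 × [Ag^+]^2  ⇒  [Ag^+] = 1.1 × 10^-24 M.
For Ag2C2O4: 6.5 × 10^-12 = 0.019 × [Ag^+]^2  ⇒  [Ag^+] = 1.8 x 10^-5 M.
The salt with the lower threshold [Ag^+] precipitates first: Ag2S.

Ag2S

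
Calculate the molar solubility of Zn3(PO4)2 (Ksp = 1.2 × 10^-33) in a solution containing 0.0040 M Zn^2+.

Zn3(PO4)2(s) <=> 3 Zn^2+(aq) + 2 PO4^3-(aq)
Ksp = [Zn^2+]^3[PO4^3-]^2
If s mol/L dissolves here, [Zn^2+] = 0.0040 + 3s ≈ 0.0040, [PO4^3-] = 2s (common-ion effect: Zn^2+ is already 0.0040 M).
Ksp ≈ (0.0040)^3 × (2s)^2
s = 6.8 × 10^-14 M
Check: 3s = 2.1 x 10^-13 ≪ 0.0040, so the approximation is valid.

s = 6.8 × 10^-14 M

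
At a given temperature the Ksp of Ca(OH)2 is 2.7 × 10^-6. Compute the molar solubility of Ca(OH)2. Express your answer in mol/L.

Ca(OH)2(s) ⇌ Ca^2+ + 2 OH^-
Ksp = [Ca^2+][OH^-]^2
With molar solubility s: [Ca^2+] = s, [OH^-] = 2s.
So Ksp = s × (2s)^2 = 4s^3
s^3 = 2.7 × 10^-6 / 4, so s = 8.8 × 10^-3 M

8.8 × 10^-3 M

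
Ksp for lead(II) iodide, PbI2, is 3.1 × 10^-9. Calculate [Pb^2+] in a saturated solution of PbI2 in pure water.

[Pb^2+] = 9.2 × 10^-4 M

PbI2(s) ⇌ Pb^2+ + 2 I^-
Ksp = [Pb^2+][I^-]^2
Let s = molar solubility. Then [Pb^2+] = s and [I^-] = 2s.
Ksp = s(2s)^2 = 4s^3
s^3 = 3.1 × 10^-9 / 4, so s = 9.19 x 10^-4 M
[Pb^2+] = s = 9.2 x 10^-4 M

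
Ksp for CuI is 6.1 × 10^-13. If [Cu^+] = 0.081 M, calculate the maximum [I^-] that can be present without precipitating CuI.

[I^-] = 7.5 × 10^-12 M

CuI(s) ⇌ Cu^+(aq) + I^-(aq)
Ksp = [Cu^+][I^-]
Precipitation begins when Q = Ksp. With [Cu^+] = 0.081 M:
6.1 × 10^-13 = (0.081) × [I^-]
[I^-] = (6.1 × 10^-13 / 8.1 × 10^-2) = 7.5 x 10^-12 M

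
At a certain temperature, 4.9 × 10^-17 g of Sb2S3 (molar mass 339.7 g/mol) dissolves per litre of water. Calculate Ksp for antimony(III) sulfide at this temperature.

Molar solubility s = (4.9 × 10^-17 g/L) / (339.7 g/mol) = 1.44 x 10^-19 M.
Sb2S3(s) <=> 2 Sb^3+(aq) + 3 S^2-(aq)
For each mole of Sb2S3 that dissolves: [Sb^3+] = 2s, [S^2-] = 3s.
Ksp = [Sb^3+]^2[S^2-]^3
Substituting: Ksp = (2s)^2(3s)^3 = 108s^5
Ksp = 108 × (1.44 x 10^-19)^5 = 6.7 × 10^-93

6.7 × 10^-93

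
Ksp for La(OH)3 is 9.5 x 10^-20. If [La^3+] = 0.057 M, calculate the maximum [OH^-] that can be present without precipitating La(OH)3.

1.2 × 10^-6 M

La(OH)3(s) ⇌ La^3+ + 3 OH^-
Ksp = [La^3+][OH^-]^3
Precipitation begins when Q = Ksp. With [La^3+] = 0.057 M:
9.5 x 10^-20 = (0.057) × [OH^-]^3
[OH^-] = (9.5 x 10^-20 / 5.7 x 10^-2)^(1/3) = 1.2 x 10^-6 M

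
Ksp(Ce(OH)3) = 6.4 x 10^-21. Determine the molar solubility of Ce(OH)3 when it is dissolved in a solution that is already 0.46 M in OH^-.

6.6 x 10^-20 M

Ce(OH)3(s) ⇌ Ce^3+ + 3 OH^-
Ksp = [Ce^3+][OH^-]^3
Let s be the molar solubility in this solution. [Ce^3+] = s, [OH^-] = 0.46 + 3s ≈ 0.46 (since the OH^- already present dominates).
Ksp ≈ s × (0.46)^3
s = 6.6 × 10^-20 M
Check: 3s = 2.0 × 10^-19 ≪ 0.46, so the approximation is valid.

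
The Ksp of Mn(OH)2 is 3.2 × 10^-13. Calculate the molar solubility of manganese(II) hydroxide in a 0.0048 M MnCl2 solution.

4.1 x 10^-6 M

Mn(OH)2(s) ⇌ Mn^2+ + 2 OH^-
Ksp = [Mn^2+][OH^-]^2
Let s be the molar solubility in this solution. [Mn^2+] = 0.0048 + s ≈ 0.0048, [OH^-] = 2s (Ksp is small, so little additional dissolves).
Ksp ≈ 0.0048 × (2s)^2
s = 4.1 x 10^-6 M
Check: s = 4.1 × 10^-6 ≪ 0.0048, so the approximation is valid.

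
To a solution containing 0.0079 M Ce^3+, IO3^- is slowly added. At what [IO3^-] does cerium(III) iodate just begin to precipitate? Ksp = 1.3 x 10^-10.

Ce(IO3)3(s) ⇌ Ce^3+ + 3 IO3^-
Ksp = [Ce^3+][IO3^-]^3
Precipitation begins when Q = Ksp. With [Ce^3+] = 0.0079 M:
1.3 x 10^-10 = (0.0079) × [IO3^-]^3
[IO3^-] = (1.3 x 10^-10 / 7.9 × 10^-3)^(1/3) = 2.5 × 10^-3 M

[IO3^-] ≈ 2.5 x 10^-3 M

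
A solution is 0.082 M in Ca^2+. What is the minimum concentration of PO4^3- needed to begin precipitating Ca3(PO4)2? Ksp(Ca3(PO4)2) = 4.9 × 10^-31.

Ca3(PO4)2(s) ⇌ 3 Ca^2+ + 2 PO4^3-
Ksp = [Ca^2+]^3[PO4^3-]^2
Precipitation begins when Q = Ksp. With [Ca^2+] = 0.082 M:
4.9 × 10^-31 = (0.082)^3 × [PO4^3-]^2
[PO4^3-] = (4.9 × 10^-31 / 5.51 × 10^-4)^(1/2) = 3.0 x 10^-14 M

[PO4^3-] = 3.0 × 10^-14 M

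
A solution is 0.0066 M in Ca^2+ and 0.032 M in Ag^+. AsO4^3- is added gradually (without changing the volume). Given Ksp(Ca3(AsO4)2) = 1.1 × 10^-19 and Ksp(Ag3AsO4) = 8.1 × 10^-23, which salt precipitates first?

Precipitation of each salt starts when its ion product equals its Ksp.
For Ca3(AsO4)2: 1.1 × 10^-19 = (0.0066)^3 × [AsO4^3-]^2  ⇒  [AsO4^3-] = 6.2 × 10^-7 M.
For Ag3AsO4: 8.1 × 10^-23 = (0.032)^3 × [AsO4^3-]  ⇒  [AsO4^3-] = 2.5 × 10^-18 M.
The salt with the lower threshold [AsO4^3-] precipitates first: Ag3AsO4.

Ag3AsO4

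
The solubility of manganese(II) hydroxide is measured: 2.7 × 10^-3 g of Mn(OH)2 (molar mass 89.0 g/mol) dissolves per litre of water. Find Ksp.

Ksp = 1.1 × 10^-13

Molar solubility s = (2.7 × 10^-3 g/L) / (89.0 g/mol) = 3.03 x 10^-5 M.
Mn(OH)2(s) <=> Mn^2+(aq) + 2 OH^-(aq)
If s mol/L of Mn(OH)2 dissolves, [Mn^2+] = s and [OH^-] = 2s.
Ksp = [Mn^2+][OH^-]^2
Ksp = s(2s)^2 = 4s^3
Ksp = 4 × (3.03 x 10^-5)^3 = 1.1 x 10^-13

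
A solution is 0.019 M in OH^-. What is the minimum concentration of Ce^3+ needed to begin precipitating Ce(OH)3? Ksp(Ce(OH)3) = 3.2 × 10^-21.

Ce(OH)3(s) ⇌ Ce^3+ + 3 OH^-
Ksp = [Ce^3+][OH^-]^3
Precipitation begins when Q = Ksp. With [OH^-] = 0.019 M:
3.2 × 10^-21 = (0.019)^3 × [Ce^3+]
[Ce^3+] = (3.2 × 10^-21 / 6.86 x 10^-6) = 4.7 × 10^-16 M

[Ce^3+] ≈ 4.7 × 10^-16 M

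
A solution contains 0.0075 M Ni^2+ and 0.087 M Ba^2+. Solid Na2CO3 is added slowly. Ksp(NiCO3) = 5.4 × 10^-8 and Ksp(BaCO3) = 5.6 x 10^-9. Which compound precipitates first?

BaCO3

Each salt begins to precipitate when Q = Ksp, i.e. when [CO3^2-] reaches its threshold.
For NiCO3: 5.4 × 10^-8 = 0.0075 × [CO3^2-]  ⇒  [CO3^2-] = 7.2 × 10^-6 M.
For BaCO3: 5.6 x 10^-9 = 0.087 × [CO3^2-]  ⇒  [CO3^2-] = 6.4 x 10^-8 M.
The salt with the lower threshold [CO3^2-] precipitates first: BaCO3.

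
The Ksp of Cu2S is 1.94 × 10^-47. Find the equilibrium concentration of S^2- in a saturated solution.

Cu2S(s) ⇌ 2 Cu^+(aq) + S^2-(aq)
Ksp = [Cu^+]^2[S^2-]
If s mol/L of Cu2S dissolves, [Cu^+] = 2s and [S^2-] = s.
So Ksp = (2s)^2 × s = 4s^3
s = (1.94 × 10^-47 / 4)^(1/3) = 1.693 × 10^-16 M
[S^2-] = s = 1.69 x 10^-16 M

[S^2-] ≈ 1.69 × 10^-16 M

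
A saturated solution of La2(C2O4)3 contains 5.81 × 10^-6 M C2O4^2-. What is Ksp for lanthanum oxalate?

La2(C2O4)3(s) <=> 2 La^3+ + 3 C2O4^2-
Stoichiometry gives [La^3+] = (2/3)[C2O4^2-] = 3.873 × 10^-6 M.
Ksp = [La^3+]^2[C2O4^2-]^3
Ksp = (3.873 × 10^-6)^2 × (5.81 × 10^-6)^3 = 2.94 × 10^-27

2.94 x 10^-27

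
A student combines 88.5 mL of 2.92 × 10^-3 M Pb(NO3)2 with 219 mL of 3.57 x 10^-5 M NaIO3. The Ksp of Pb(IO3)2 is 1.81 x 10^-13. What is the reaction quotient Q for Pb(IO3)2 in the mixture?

Total volume = 88.5 + 219 = 307.5 mL.
[Pb^2+] = 2.92 × 10^-3 × (88.5/307.5) = 8.404 x 10^-4 M
[IO3^-] = 3.57 × 10^-5 × (219/307.5) = 2.543 × 10^-5 M
Pb(IO3)2(s) ⇌ Pb^2+ + 2 IO3^-, so Q = [Pb^2+][IO3^-]^2
Q = (8.404 × 10^-4)(2.543 × 10^-5)^2 = 5.43 x 10^-13
Q > Ksp, so Pb(IO3)2 will precipitate.

5.43 x 10^-13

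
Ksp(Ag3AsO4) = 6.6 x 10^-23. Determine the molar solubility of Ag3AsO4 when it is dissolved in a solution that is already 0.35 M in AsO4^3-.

1.9 × 10^-8 M

Ag3AsO4(s) ⇌ 3 Ag^+ + AsO4^3-
Ksp = [Ag^+]^3[AsO4^3-]
If s mol/L dissolves here, [Ag^+] = 3s, [AsO4^3-] = 0.35 + s ≈ 0.35 (common-ion effect: AsO4^3- is already 0.35 M).
Ksp ≈ (3s)^3 × 0.35
s = 1.9 × 10^-8 M
Check: s = 1.9 × 10^-8 ≪ 0.35, so the approximation is valid.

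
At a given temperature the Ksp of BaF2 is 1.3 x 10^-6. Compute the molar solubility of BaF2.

s = 6.9 × 10^-3 M

BaF2(s) ⇌ Ba^2+(aq) + 2 F^-(aq)
Ksp = [Ba^2+][F^-]^2
For each mole of BaF2 that dissolves: [Ba^2+] = s, [F^-] = 2s.
Substituting: Ksp = s(2s)^2 = 4s^3
s^3 = 1.3 x 10^-6 / 4, so s = 6.9 x 10^-3 M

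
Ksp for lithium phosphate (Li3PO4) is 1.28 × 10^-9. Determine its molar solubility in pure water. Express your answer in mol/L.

s = 2.62 x 10^-3 M

Li3PO4(s) ⇌ 3 Li^+(aq) + PO4^3-(aq)
Ksp = [Li^+]^3[PO4^3-]
If s mol/L of Li3PO4 dissolves, [Li^+] = 3s and [PO4^3-] = s.
Ksp = (3s)^3s = 27s^4
s = (1.28 × 10^-9 / 27)^(1/4) = 2.62 × 10^-3 M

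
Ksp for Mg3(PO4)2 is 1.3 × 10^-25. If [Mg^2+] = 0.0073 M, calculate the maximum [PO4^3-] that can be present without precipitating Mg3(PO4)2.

Mg3(PO4)2(s) ⇌ 3 Mg^2+ + 2 PO4^3-
Ksp = [Mg^2+]^3[PO4^3-]^2
Precipitation begins when Q = Ksp. With [Mg^2+] = 0.0073 M:
1.3 × 10^-25 = (0.0073)^3 × [PO4^3-]^2
[PO4^3-] = (1.3 × 10^-25 / 3.89 × 10^-7)^(1/2) = 5.8 × 10^-10 M

[PO4^3-] = 5.8 × 10^-10 M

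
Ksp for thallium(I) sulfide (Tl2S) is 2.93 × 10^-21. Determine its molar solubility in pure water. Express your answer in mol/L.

Tl2S(s) ⇌ 2 Tl^+(aq) + S^2-(aq)
Ksp = [Tl^+]^2[S^2-]
For each mole of Tl2S that dissolves: [Tl^+] = 2s, [S^2-] = s.
Substituting: Ksp = (2s)^2s = 4s^3
s = (2.93 × 10^-21 / 4)^(1/3) = 9.01 x 10^-8 M

s ≈ 9.01 × 10^-8 M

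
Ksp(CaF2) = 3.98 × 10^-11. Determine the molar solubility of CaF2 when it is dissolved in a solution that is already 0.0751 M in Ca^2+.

CaF2(s) ⇌ Ca^2+ + 2 F^-
Ksp = [Ca^2+][F^-]^2
Let s be the molar solubility in this solution. [Ca^2+] = 0.0751 + s ≈ 0.0751, [F^-] = 2s (common-ion effect: Ca^2+ is already 0.0751 M).
Ksp ≈ 0.0751 × (2s)^2
s = 1.15 x 10^-5 M
Check: s = 1.2 × 10^-5 ≪ 0.0751, so the approximation is valid.

s ≈ 1.15e-5 M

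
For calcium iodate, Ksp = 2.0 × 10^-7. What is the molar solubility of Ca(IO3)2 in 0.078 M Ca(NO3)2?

Ca(IO3)2(s) <=> Ca^2+ + 2 IO3^-
Ksp = [Ca^2+][IO3^-]^2
Let s = moles of Ca(IO3)2 that dissolve per litre. [Ca^2+] = 0.078 + s ≈ 0.078, [IO3^-] = 2s (since Ca^2+ from Ca(NO3)2 dominates).
Ksp ≈ 0.078 × (2s)^2
s = 8.0 × 10^-4 M
Check: s = 8.0 x 10^-4 ≪ 0.078, so the approximation is valid.

s ≈ 8.0e-4 M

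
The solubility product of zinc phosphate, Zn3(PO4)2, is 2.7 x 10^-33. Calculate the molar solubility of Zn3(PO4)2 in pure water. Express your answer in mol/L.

s = 1.2 × 10^-7 M

Zn3(PO4)2(s) <=> 3 Zn^2+ + 2 PO4^3-
Ksp = [Zn^2+]^3[PO4^3-]^2
Let s = molar solubility. Then [Zn^2+] = 3s and [PO4^3-] = 2s.
Ksp = (3s)^3(2s)^2 = 108s^5
s^5 = 2.7 x 10^-33 / 108, so s = 1.2 × 10^-7 M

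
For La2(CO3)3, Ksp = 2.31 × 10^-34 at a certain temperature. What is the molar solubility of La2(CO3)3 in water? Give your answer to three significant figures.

La2(CO3)3(s) <=> 2 La^3+ + 3 CO3^2-
Ksp = [La^3+]^2[CO3^2-]^3
For each mole of La2(CO3)3 that dissolves: [La^3+] = 2s, [CO3^2-] = 3s.
So Ksp = (2s)^2 × (3s)^3 = 108s^5
s = (2.31 × 10^-34 / 108)^(1/5) = 7.35 × 10^-8 M

s ≈ 7.35e-8 M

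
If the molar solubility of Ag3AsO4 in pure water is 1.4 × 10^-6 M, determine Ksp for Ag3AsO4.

1.0 x 10^-22

Ag3AsO4(s) <=> 3 Ag^+(aq) + AsO4^3-(aq)
Let s = molar solubility. Then [Ag^+] = 3s and [AsO4^3-] = s.
Ksp = [Ag^+]^3[AsO4^3-]
Substituting: Ksp = (3s)^3s = 27s^4
Ksp = 27 × (1.4 × 10^-6)^4 = 1.0 x 10^-22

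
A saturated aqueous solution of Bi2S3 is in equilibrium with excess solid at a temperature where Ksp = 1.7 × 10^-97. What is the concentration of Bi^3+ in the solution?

3.5 × 10^-20 M

Bi2S3(s) ⇌ 2 Bi^3+ + 3 S^2-
Ksp = [Bi^3+]^2[S^2-]^3
For each mole of Bi2S3 that dissolves: [Bi^3+] = 2s, [S^2-] = 3s.
Ksp = (2s)^2(3s)^3 = 108s^5
Solving, s = (1.7 × 10^-97/108)^(1/5) = 1.74 × 10^-20 M
[Bi^3+] = 2s = 3.5 x 10^-20 M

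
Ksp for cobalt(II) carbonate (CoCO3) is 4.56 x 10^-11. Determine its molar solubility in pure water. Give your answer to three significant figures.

CoCO3(s) ⇌ Co^2+ + CO3^2-
Ksp = [Co^2+][CO3^2-]
For each mole of CoCO3 that dissolves: [Co^2+] = s, [CO3^2-] = s.
Ksp = s^2
s = √(4.56 x 10^-11) = 6.75 × 10^-6 M

6.75e-6 M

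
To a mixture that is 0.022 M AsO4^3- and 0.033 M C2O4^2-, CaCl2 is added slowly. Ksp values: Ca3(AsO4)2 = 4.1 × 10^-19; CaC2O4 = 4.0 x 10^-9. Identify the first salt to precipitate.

CaC2O4

Each salt begins to precipitate when Q = Ksp, i.e. when [Ca^2+] reaches its threshold.
For Ca3(AsO4)2: 4.1 × 10^-19 = (0.022)^2 × [Ca^2+]^3  ⇒  [Ca^2+] = 9.5 × 10^-6 M.
For CaC2O4: 4.0 x 10^-9 = 0.033 × [Ca^2+]  ⇒  [Ca^2+] = 1.2 × 10^-7 M.
The salt with the lower threshold [Ca^2+] precipitates first: CaC2O4.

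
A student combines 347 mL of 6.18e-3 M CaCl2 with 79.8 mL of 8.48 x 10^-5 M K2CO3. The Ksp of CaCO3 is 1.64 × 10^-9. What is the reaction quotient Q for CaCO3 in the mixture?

Total volume = 347 + 79.8 = 426.8 mL.
[Ca^2+] = 6.18 × 10^-3 × (347/426.8) = 5.025 × 10^-3 M
[CO3^2-] = 8.48 × 10^-5 × (79.8/426.8) = 1.586 × 10^-5 M
CaCO3(s) ⇌ Ca^2+ + CO3^2-, so Q = [Ca^2+][CO3^2-]
Q = (5.025 × 10^-3)(1.586 × 10^-5) = 7.97 × 10^-8
Q > Ksp, so CaCO3 will precipitate.

Q = 7.97e-8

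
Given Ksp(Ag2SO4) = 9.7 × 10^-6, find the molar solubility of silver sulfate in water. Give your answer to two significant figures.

s ≈ 1.3 x 10^-2 M

Ag2SO4(s) ⇌ 2 Ag^+(aq) + SO4^2-(aq)
Ksp = [Ag^+]^2[SO4^2-]
With molar solubility s: [Ag^+] = 2s, [SO4^2-] = s.
Ksp = (2s)^2s = 4s^3
s = (9.7 × 10^-6 / 4)^(1/3) = 1.3 x 10^-2 M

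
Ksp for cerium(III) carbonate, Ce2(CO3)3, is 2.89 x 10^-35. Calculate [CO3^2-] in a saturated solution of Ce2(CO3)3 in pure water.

Ce2(CO3)3(s) <=> 2 Ce^3+(aq) + 3 CO3^2-(aq)
Ksp = [Ce^3+]^2[CO3^2-]^3
If s mol/L of Ce2(CO3)3 dissolves, [Ce^3+] = 2s and [CO3^2-] = 3s.
Ksp = (2s)^2(3s)^3 = 108s^5
s = (2.89 x 10^-35 / 108)^(1/5) = 4.847 × 10^-8 M
[CO3^2-] = 3s = 1.45 x 10^-7 M

[CO3^2-] = 1.45 × 10^-7 M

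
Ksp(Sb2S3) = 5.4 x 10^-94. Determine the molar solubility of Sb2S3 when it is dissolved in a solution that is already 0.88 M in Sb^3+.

s = 3.0e-32 M

Sb2S3(s) <=> 2 Sb^3+(aq) + 3 S^2-(aq)
Ksp = [Sb^3+]^2[S^2-]^3
Let s be the molar solubility in this solution. [Sb^3+] = 0.88 + 2s ≈ 0.88, [S^2-] = 3s (common-ion effect: Sb^3+ is already 0.88 M).
Ksp ≈ (0.88)^2 × (3s)^3
s = 3.0 × 10^-32 M
Check: 2s = 5.9 x 10^-32 ≪ 0.88, so the approximation is valid.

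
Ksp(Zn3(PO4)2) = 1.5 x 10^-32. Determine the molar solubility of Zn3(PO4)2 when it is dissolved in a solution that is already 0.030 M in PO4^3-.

Zn3(PO4)2(s) <=> 3 Zn^2+ + 2 PO4^3-
Ksp = [Zn^2+]^3[PO4^3-]^2
Let s be the molar solubility in this solution. [Zn^2+] = 3s, [PO4^3-] = 0.030 + 2s ≈ 0.030 (since the PO4^3- already present dominates).
Ksp ≈ (3s)^3 × (0.030)^2
s = 8.5 x 10^-11 M
Check: 2s = 1.7 × 10^-10 ≪ 0.030, so the approximation is valid.

8.5 × 10^-11 M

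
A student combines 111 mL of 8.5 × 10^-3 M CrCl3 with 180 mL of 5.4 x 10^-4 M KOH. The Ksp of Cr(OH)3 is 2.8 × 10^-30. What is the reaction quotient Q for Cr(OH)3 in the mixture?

Total volume = 111 + 180 = 291 mL.
[Cr^3+] = 8.5 × 10^-3 × (111/291) = 3.24 x 10^-3 M
[OH^-] = 5.4 × 10^-4 × (180/291) = 3.34 x 10^-4 M
Cr(OH)3(s) <=> Cr^3+ + 3 OH^-, so Q = [Cr^3+][OH^-]^3
Q = (3.24 × 10^-3)(3.34 × 10^-4)^3 = 1.2 × 10^-13
Q > Ksp, so Cr(OH)3 will precipitate.

Q ≈ 1.2 × 10^-13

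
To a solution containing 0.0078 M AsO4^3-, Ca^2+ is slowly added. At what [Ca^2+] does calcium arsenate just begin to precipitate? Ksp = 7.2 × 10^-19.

2.3e-5 M

Ca3(AsO4)2(s) ⇌ 3 Ca^2+ + 2 AsO4^3-
Ksp = [Ca^2+]^3[AsO4^3-]^2
Precipitation begins when Q = Ksp. With [AsO4^3-] = 0.0078 M:
7.2 × 10^-19 = (0.0078)^2 × [Ca^2+]^3
[Ca^2+] = (7.2 × 10^-19 / 6.08 x 10^-5)^(1/3) = 2.3 × 10^-5 M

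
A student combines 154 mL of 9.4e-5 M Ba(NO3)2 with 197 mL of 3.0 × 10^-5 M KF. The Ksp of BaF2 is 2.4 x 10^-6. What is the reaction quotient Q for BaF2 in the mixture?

Total volume = 154 + 197 = 351 mL.
[Ba^2+] = 9.4 x 10^-5 × (154/351) = 4.12 × 10^-5 M
[F^-] = 3.0 x 10^-5 × (197/351) = 1.68 × 10^-5 M
BaF2(s) <=> Ba^2+(aq) + 2 F^-(aq), so Q = [Ba^2+][F^-]^2
Q = (4.12 x 10^-5)(1.68 x 10^-5)^2 = 1.2 × 10^-14
Q < Ksp, so no precipitate of BaF2 forms.

Q ≈ 1.2 x 10^-14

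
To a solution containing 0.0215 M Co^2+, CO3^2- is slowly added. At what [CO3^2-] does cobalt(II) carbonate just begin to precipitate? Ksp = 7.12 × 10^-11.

CoCO3(s) <=> Co^2+ + CO3^2-
Ksp = [Co^2+][CO3^2-]
Precipitation begins when Q = Ksp. With [Co^2+] = 0.0215 M:
7.12 × 10^-11 = (0.0215) × [CO3^2-]
[CO3^2-] = (7.12 × 10^-11 / 2.15 × 10^-2) = 3.31 × 10^-9 M

3.31e-9 M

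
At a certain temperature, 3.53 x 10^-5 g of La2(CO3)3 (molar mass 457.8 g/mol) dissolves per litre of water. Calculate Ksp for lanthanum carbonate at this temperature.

Molar solubility s = (3.53 × 10^-5 g/L) / (457.8 g/mol) = 7.711 × 10^-8 M.
La2(CO3)3(s) <=> 2 La^3+(aq) + 3 CO3^2-(aq)
With molar solubility s: [La^3+] = 2s, [CO3^2-] = 3s.
Ksp = [La^3+]^2[CO3^2-]^3
So Ksp = (2s)^2 × (3s)^3 = 108s^5
Ksp = 108 × (7.711 x 10^-8)^5 = 2.94 × 10^-34

2.94e-34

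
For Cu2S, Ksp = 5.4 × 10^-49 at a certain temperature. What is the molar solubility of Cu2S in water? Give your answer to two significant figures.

5.1 x 10^-17 M

Cu2S(s) <=> 2 Cu^+ + S^2-
Ksp = [Cu^+]^2[S^2-]
For each mole of Cu2S that dissolves: [Cu^+] = 2s, [S^2-] = s.
So Ksp = (2s)^2 × s = 4s^3
s^3 = 5.4 × 10^-49 / 4, so s = 5.1 × 10^-17 M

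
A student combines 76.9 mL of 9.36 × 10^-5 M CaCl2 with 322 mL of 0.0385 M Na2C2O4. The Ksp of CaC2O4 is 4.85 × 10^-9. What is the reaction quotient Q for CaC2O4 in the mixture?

Q = 5.61e-7

Total volume = 76.9 + 322 = 398.9 mL.
[Ca^2+] = 9.36 × 10^-5 × (76.9/398.9) = 1.804 × 10^-5 M
[C2O4^2-] = 3.85 × 10^-2 × (322/398.9) = 3.108 x 10^-2 M
CaC2O4(s) ⇌ Ca^2+(aq) + C2O4^2-(aq), so Q = [Ca^2+][C2O4^2-]
Q = (1.804 × 10^-5)(3.108 x 10^-2) = 5.61 × 10^-7
Q > Ksp, so CaC2O4 will precipitate.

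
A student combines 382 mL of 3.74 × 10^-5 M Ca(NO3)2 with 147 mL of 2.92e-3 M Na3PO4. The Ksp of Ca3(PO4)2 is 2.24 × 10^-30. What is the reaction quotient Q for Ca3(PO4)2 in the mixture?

Total volume = 382 + 147 = 529 mL.
[Ca^2+] = 3.74 × 10^-5 × (382/529) = 2.701 × 10^-5 M
[PO4^3-] = 2.92 × 10^-3 × (147/529) = 8.114 × 10^-4 M
Ca3(PO4)2(s) <=> 3 Ca^2+(aq) + 2 PO4^3-(aq), so Q = [Ca^2+]^3[PO4^3-]^2
Q = (2.701 x 10^-5)^3(8.114 × 10^-4)^2 = 1.30 x 10^-20
Q > Ksp, so Ca3(PO4)2 will precipitate.

Q = 1.30 x 10^-20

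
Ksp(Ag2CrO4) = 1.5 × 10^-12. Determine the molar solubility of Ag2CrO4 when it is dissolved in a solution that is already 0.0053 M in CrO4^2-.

Ag2CrO4(s) ⇌ 2 Ag^+(aq) + CrO4^2-(aq)
Ksp = [Ag^+]^2[CrO4^2-]
Let s be the molar solubility in this solution. [Ag^+] = 2s, [CrO4^2-] = 0.0053 + s ≈ 0.0053 (Ksp is small, so little additional dissolves).
Ksp ≈ (2s)^2 × 0.0053
s = 8.4 x 10^-6 M
Check: s = 8.4 × 10^-6 ≪ 0.0053, so the approximation is valid.

8.4 x 10^-6 M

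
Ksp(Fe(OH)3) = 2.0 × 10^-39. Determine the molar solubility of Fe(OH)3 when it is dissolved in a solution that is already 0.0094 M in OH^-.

Fe(OH)3(s) ⇌ Fe^3+(aq) + 3 OH^-(aq)
Ksp = [Fe^3+][OH^-]^3
If s mol/L dissolves here, [Fe^3+] = s, [OH^-] = 0.0094 + 3s ≈ 0.0094 (common-ion effect: OH^- is already 0.0094 M).
Ksp ≈ s × (0.0094)^3
s = 2.4 × 10^-33 M
Check: 3s = 7.2 x 10^-33 ≪ 0.0094, so the approximation is valid.

s = 2.4 x 10^-33 M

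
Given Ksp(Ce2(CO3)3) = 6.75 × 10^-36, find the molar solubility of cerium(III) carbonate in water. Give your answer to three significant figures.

s ≈ 3.62e-8 M

Ce2(CO3)3(s) ⇌ 2 Ce^3+(aq) + 3 CO3^2-(aq)
Ksp = [Ce^3+]^2[CO3^2-]^3
For each mole of Ce2(CO3)3 that dissolves: [Ce^3+] = 2s, [CO3^2-] = 3s.
So Ksp = (2s)^2 × (3s)^3 = 108s^5
s = (6.75 × 10^-36 / 108)^(1/5) = 3.62 × 10^-8 M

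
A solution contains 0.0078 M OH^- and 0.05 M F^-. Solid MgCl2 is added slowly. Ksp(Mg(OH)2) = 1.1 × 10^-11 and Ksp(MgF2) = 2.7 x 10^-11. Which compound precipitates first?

MgF2

Each salt begins to precipitate when Q = Ksp, i.e. when [Mg^2+] reaches its threshold.
For Mg(OH)2: 1.1 × 10^-11 = (0.0078)^2 × [Mg^2+]  ⇒  [Mg^2+] = 1.8 × 10^-7 M.
For MgF2: 2.7 x 10^-11 = (0.05)^2 × [Mg^2+]  ⇒  [Mg^2+] = 1.1 x 10^-8 M.
The salt with the lower threshold [Mg^2+] precipitates first: MgF2.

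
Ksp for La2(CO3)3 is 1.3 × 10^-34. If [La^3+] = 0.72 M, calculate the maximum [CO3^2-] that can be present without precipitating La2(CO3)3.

6.3 × 10^-12 M

La2(CO3)3(s) <=> 2 La^3+(aq) + 3 CO3^2-(aq)
Ksp = [La^3+]^2[CO3^2-]^3
Precipitation begins when Q = Ksp. With [La^3+] = 0.72 M:
1.3 × 10^-34 = (0.72)^2 × [CO3^2-]^3
[CO3^2-] = (1.3 × 10^-34 / 5.18 × 10^-1)^(1/3) = 6.3 × 10^-12 M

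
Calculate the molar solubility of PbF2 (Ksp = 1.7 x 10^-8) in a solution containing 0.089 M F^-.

2.1e-6 M

PbF2(s) ⇌ Pb^2+(aq) + 2 F^-(aq)
Ksp = [Pb^2+][F^-]^2
Let s be the molar solubility in this solution. [Pb^2+] = s, [F^-] = 0.089 + 2s ≈ 0.089 (Ksp is small, so little additional dissolves).
Ksp ≈ s × (0.089)^2
s = 2.1 x 10^-6 M
Check: 2s = 4.3 × 10^-6 ≪ 0.089, so the approximation is valid.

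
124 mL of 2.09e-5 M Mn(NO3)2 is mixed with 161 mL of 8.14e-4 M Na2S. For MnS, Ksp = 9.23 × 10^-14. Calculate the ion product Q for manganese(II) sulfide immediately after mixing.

Total volume = 124 + 161 = 285 mL.
[Mn^2+] = 2.09 x 10^-5 × (124/285) = 9.093 × 10^-6 M
[S^2-] = 8.14 x 10^-4 × (161/285) = 4.598 × 10^-4 M
MnS(s) ⇌ Mn^2+ + S^2-, so Q = [Mn^2+][S^2-]
Q = (9.093 × 10^-6)(4.598 x 10^-4) = 4.18 × 10^-9
Q > Ksp, so MnS will precipitate.

4.18 × 10^-9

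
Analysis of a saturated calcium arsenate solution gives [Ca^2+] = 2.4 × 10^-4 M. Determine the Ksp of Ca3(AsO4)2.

Ksp = 3.5 × 10^-19

Ca3(AsO4)2(s) ⇌ 3 Ca^2+(aq) + 2 AsO4^3-(aq)
Stoichiometry gives [AsO4^3-] = (2/3)[Ca^2+] = 1.60 × 10^-4 M.
Ksp = [Ca^2+]^3[AsO4^3-]^2
Ksp = (2.4 × 10^-4)^3 × (1.60 × 10^-4)^2 = 3.5 × 10^-19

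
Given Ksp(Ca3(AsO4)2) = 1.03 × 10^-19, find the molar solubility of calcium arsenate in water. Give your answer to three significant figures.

6.25e-5 M

Ca3(AsO4)2(s) <=> 3 Ca^2+ + 2 AsO4^3-
Ksp = [Ca^2+]^3[AsO4^3-]^2
Let s = molar solubility. Then [Ca^2+] = 3s and [AsO4^3-] = 2s.
Substituting: Ksp = (3s)^3(2s)^2 = 108s^5
s = (1.03 × 10^-19 / 108)^(1/5) = 6.25 × 10^-5 M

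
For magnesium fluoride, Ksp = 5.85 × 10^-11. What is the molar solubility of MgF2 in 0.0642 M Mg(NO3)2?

s ≈ 1.51 × 10^-5 M

MgF2(s) <=> Mg^2+(aq) + 2 F^-(aq)
Ksp = [Mg^2+][F^-]^2
If s mol/L dissolves here, [Mg^2+] = 0.0642 + s ≈ 0.0642, [F^-] = 2s (since Mg^2+ from Mg(NO3)2 dominates).
Ksp ≈ 0.0642 × (2s)^2
s = 1.51 × 10^-5 M
Check: s = 1.5 x 10^-5 ≪ 0.0642, so the approximation is valid.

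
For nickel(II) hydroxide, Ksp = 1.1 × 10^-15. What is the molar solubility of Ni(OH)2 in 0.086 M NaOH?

s = 1.5 x 10^-13 M

Ni(OH)2(s) ⇌ Ni^2+(aq) + 2 OH^-(aq)
Ksp = [Ni^2+][OH^-]^2
Let s = moles of Ni(OH)2 that dissolve per litre. [Ni^2+] = s, [OH^-] = 0.086 + 2s ≈ 0.086 (Ksp is small, so little additional dissolves).
Ksp ≈ s × (0.086)^2
s = 1.5 × 10^-13 M
Check: 2s = 3.0 x 10^-13 ≪ 0.086, so the approximation is valid.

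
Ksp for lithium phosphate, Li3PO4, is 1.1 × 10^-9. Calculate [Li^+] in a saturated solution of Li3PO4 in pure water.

Li3PO4(s) ⇌ 3 Li^+(aq) + PO4^3-(aq)
Ksp = [Li^+]^3[PO4^3-]
With molar solubility s: [Li^+] = 3s, [PO4^3-] = s.
Ksp = (3s)^3s = 27s^4
s = (1.1 × 10^-9 / 27)^(1/4) = 2.53 x 10^-3 M
[Li^+] = 3s = 7.6 × 10^-3 M

[Li^+] ≈ 7.6 x 10^-3 M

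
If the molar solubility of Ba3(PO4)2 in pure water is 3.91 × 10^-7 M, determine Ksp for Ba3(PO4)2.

9.87 × 10^-31

Ba3(PO4)2(s) ⇌ 3 Ba^2+ + 2 PO4^3-
With molar solubility s: [Ba^2+] = 3s, [PO4^3-] = 2s.
Ksp = [Ba^2+]^3[PO4^3-]^2
So Ksp = (3s)^3 × (2s)^2 = 108s^5
With s = 3.91 × 10^-7: Ksp = 9.87 × 10^-31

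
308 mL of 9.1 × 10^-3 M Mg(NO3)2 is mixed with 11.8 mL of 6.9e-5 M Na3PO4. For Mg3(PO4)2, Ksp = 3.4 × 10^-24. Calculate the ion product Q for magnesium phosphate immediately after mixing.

Total volume = 308 + 11.8 = 319.8 mL.
[Mg^2+] = 9.1 × 10^-3 × (308/319.8) = 8.76 x 10^-3 M
[PO4^3-] = 6.9 × 10^-5 × (11.8/319.8) = 2.55 × 10^-6 M
Mg3(PO4)2(s) ⇌ 3 Mg^2+(aq) + 2 PO4^3-(aq), so Q = [Mg^2+]^3[PO4^3-]^2
Q = (8.76 × 10^-3)^3(2.55 x 10^-6)^2 = 4.4 × 10^-18
Q > Ksp, so Mg3(PO4)2 will precipitate.

Q ≈ 4.4 × 10^-18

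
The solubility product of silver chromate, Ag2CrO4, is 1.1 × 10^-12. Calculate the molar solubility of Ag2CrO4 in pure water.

s = 6.5 × 10^-5 M

Ag2CrO4(s) ⇌ 2 Ag^+ + CrO4^2-
Ksp = [Ag^+]^2[CrO4^2-]
Let s = molar solubility. Then [Ag^+] = 2s and [CrO4^2-] = s.
So Ksp = (2s)^2 × s = 4s^3
Solving, s = (1.1 × 10^-12/4)^(1/3) = 6.5 × 10^-5 M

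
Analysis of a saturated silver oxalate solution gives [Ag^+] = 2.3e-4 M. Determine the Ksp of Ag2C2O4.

Ag2C2O4(s) ⇌ 2 Ag^+(aq) + C2O4^2-(aq)
Stoichiometry gives [C2O4^2-] = (1/2)[Ag^+] = 1.15 x 10^-4 M.
Ksp = [Ag^+]^2[C2O4^2-]
Ksp = (2.3 x 10^-4)^2 × 1.15 × 10^-4 = 6.1 × 10^-12

Ksp ≈ 6.1e-12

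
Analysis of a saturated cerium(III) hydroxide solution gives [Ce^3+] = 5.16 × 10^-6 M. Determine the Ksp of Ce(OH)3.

Ksp = 1.91 x 10^-20

Ce(OH)3(s) ⇌ Ce^3+ + 3 OH^-
Stoichiometry gives [OH^-] = (3/1)[Ce^3+] = 1.548 × 10^-5 M.
Ksp = [Ce^3+][OH^-]^3
Ksp = 5.16 × 10^-6 × (1.548 × 10^-5)^3 = 1.91 × 10^-20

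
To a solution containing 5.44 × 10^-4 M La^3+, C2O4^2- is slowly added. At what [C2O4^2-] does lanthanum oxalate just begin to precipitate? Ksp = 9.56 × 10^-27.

La2(C2O4)3(s) ⇌ 2 La^3+ + 3 C2O4^2-
Ksp = [La^3+]^2[C2O4^2-]^3
Precipitation begins when Q = Ksp. With [La^3+] = 5.44 × 10^-4 M:
9.56 × 10^-27 = (5.44 × 10^-4)^2 × [C2O4^2-]^3
[C2O4^2-] = (9.56 × 10^-27 / 2.959 x 10^-7)^(1/3) = 3.18 x 10^-7 M

[C2O4^2-] ≈ 3.18 x 10^-7 M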